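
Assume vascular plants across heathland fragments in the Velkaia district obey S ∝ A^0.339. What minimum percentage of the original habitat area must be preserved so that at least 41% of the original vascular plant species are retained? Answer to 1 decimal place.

7.2%

Need (A_new/A_old)^0.339 = 0.41, so A_new/A_old = 0.41^(1/0.339) = 0.41^2.95
ln(A_new/A_old) = ln 0.41 / 0.339 = -0.8916 / 0.339 = -2.6301
A_new/A_old = e^-2.6301 ≈ 0.07207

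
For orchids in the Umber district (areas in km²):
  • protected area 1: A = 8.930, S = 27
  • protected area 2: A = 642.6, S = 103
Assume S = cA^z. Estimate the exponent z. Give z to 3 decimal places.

Taking logs: ln S = ln c + z ln A, so z = (ln S₂ − ln S₁)/(ln A₂ − ln A₁).
z = ln(103/27) / ln(642.6/8.93) = ln(3.815) / ln(71.96) = 1.3389 / 4.2761 = 0.3131

0.313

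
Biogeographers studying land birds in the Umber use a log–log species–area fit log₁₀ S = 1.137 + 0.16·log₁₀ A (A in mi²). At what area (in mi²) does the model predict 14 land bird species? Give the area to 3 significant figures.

1.14 mi²

14 = 13.71 × A^0.16  ⇒  A^0.16 = 14/13.71 = 1.021
ln A = ln(1.021) / 0.16 = 0.0210 / 0.16 = 0.1314
A = e^0.1314 ≈ 1.14 mi²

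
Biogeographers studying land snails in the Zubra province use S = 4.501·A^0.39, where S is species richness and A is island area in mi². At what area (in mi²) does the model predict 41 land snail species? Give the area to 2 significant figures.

290 mi²

41 = 4.501 × A^0.39  ⇒  A^0.39 = 41/4.501 = 9.109
ln A = ln(9.109) / 0.39 = 2.2093 / 0.39 = 5.6648
A = e^5.6648 ≈ 288.5 mi²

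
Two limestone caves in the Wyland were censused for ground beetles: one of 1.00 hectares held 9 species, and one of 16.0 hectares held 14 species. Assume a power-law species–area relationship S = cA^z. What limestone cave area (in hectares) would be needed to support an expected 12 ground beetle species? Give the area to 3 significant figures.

6.08 hectares

z = ln(14/9) / ln(16/1) = 0.4418 / 2.7726 = 0.1594
c = 9 / 1^0.1594 = 9 / 1 = 9
A = (12/9)^(1/0.1594) ⇒ ln A = ln(1.333)/0.1594 = 1.8053
A = e^1.8053 ≈ 6.082 hectares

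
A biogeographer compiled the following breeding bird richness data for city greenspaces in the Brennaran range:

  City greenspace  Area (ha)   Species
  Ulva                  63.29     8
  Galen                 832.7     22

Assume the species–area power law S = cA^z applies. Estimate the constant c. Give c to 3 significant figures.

1.57

z = ln(S₂/S₁) / ln(A₂/A₁) = ln(22/8) / ln(832.7/63.29) = 1.0116 / 2.5769 = 0.3926
c = S₁ / A₁^z = 8 / 63.29^0.3926 = 8 / 5.095 = 1.57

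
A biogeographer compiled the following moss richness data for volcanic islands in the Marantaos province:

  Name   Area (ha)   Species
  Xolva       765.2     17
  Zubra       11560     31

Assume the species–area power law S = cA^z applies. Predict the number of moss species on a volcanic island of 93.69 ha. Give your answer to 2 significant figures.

11

z = ln(31/17) / ln(11560/765.2) = 0.6008 / 2.7152 = 0.2213
c = 17 / 765.2^0.2213 = 17 / 4.346 = 3.912
S₃ = 3.912 × 93.69^0.2213 = 3.912 × 2.731 ≈ 10.68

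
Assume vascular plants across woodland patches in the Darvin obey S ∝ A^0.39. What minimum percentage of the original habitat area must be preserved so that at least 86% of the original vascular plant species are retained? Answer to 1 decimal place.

Need (A_new/A_old)^0.39 = 0.86, so A_new/A_old = 0.86^(1/0.39) = 0.86^2.564
ln(A_new/A_old) = ln 0.86 / 0.39 = -0.1508 / 0.39 = -0.3867
A_new/A_old = e^-0.3867 ≈ 0.6793

67.9%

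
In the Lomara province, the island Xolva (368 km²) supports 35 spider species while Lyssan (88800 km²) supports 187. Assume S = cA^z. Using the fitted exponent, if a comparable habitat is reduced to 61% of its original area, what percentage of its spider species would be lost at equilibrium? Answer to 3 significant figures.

z = ln(187/35) / ln(88800/368) = 1.6758 / 5.4861 = 0.3055
S_new/S_old = (A_new/A_old)^z = 0.61^0.3055 = exp(0.3055 × -0.4943) = 0.8599
Fraction lost = 1 − 0.8599 = 0.1401

14.0%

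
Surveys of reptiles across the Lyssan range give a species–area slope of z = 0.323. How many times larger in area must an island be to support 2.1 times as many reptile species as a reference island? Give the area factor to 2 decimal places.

(A₂/A₁)^0.323 = 2.1, so A₂/A₁ = 2.1^(1/0.323) = 2.1^3.096
ln(A₂/A₁) = ln 2.1 / 0.323 = 0.7419 / 0.323 = 2.2970
A₂/A₁ = e^2.2970 ≈ 9.945

9.94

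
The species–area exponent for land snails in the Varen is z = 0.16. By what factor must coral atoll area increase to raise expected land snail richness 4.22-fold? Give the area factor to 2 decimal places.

(A₂/A₁)^0.16 = 4.22, so A₂/A₁ = 4.22^(1/0.16) = 4.22^6.25
ln(A₂/A₁) = ln 4.22 / 0.16 = 1.4398 / 0.16 = 8.9990
A₂/A₁ = e^8.9990 ≈ 8095

8094.74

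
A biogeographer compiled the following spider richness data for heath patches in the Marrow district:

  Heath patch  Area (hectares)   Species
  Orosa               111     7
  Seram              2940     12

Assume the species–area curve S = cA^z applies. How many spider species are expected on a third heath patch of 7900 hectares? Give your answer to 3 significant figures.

14.1

z = ln(12/7) / ln(2940/111) = 0.5390 / 3.2766 = 0.1645
c = 7 / 111^0.1645 = 7 / 2.17 = 3.226
S₃ = 3.226 × 7900^0.1645 = 3.226 × 4.377 ≈ 14.12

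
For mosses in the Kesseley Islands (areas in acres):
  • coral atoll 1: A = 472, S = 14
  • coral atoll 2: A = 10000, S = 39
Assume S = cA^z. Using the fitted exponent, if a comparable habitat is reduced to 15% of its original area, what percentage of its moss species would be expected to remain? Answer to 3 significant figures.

52.9%

z = ln(39/14) / ln(10000/472) = 1.0245 / 3.0534 = 0.3355
S_new/S_old = (A_new/A_old)^z = 0.15^0.3355 = exp(0.3355 × -1.8971) = 0.5291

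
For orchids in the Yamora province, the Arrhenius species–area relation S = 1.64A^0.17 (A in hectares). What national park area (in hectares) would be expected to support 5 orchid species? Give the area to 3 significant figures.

704 hectares

5 = 1.64 × A^0.17  ⇒  A^0.17 = 5/1.64 = 3.049
ln A = ln(3.049) / 0.17 = 1.1147 / 0.17 = 6.5573
A = e^6.5573 ≈ 704.4 hectares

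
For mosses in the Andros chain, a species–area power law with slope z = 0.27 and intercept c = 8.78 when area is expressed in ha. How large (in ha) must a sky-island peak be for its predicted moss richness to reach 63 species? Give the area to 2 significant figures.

63 = 8.78 × A^0.27  ⇒  A^0.27 = 63/8.78 = 7.175
ln A = ln(7.175) / 0.27 = 1.9707 / 0.27 = 7.2987
A = e^7.2987 ≈ 1478 ha

1500 ha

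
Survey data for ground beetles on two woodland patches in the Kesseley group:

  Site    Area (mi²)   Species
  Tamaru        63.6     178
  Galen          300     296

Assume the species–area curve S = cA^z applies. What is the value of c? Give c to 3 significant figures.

z = ln(S₂/S₁) / ln(A₂/A₁) = ln(296/178) / ln(300/63.6) = 0.5086 / 1.5512 = 0.3279
c = S₁ / A₁^z = 178 / 63.6^0.3279 = 178 / 3.902 = 45.62

45.6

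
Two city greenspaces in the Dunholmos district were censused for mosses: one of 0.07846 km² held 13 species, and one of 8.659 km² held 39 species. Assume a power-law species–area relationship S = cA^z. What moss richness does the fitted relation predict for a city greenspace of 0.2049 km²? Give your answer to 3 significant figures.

16.3

z = ln(39/13) / ln(8.659/0.07846) = 1.0986 / 4.7038 = 0.2336
c = 13 / 0.07846^0.2336 = 13 / 0.5519 = 23.56
S₃ = 23.56 × 0.2049^0.2336 = 23.56 × 0.6906 ≈ 16.27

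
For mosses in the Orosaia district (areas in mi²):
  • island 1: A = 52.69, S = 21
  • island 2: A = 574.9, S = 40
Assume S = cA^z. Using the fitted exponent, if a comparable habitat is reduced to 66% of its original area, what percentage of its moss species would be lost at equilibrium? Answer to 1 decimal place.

z = ln(40/21) / ln(574.9/52.69) = 0.6444 / 2.3898 = 0.2696
S_new/S_old = (A_new/A_old)^z = 0.66^0.2696 = exp(0.2696 × -0.4155) = 0.894
Fraction lost = 1 − 0.894 = 0.106

10.6%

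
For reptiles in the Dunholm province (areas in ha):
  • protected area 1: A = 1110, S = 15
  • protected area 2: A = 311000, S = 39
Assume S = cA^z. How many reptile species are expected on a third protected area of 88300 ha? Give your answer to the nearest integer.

z = ln(39/15) / ln(311000/1110) = 0.9555 / 5.6354 = 0.1696
c = 15 / 1110^0.1696 = 15 / 3.284 = 4.568
S₃ = 4.568 × 88300^0.1696 = 4.568 × 6.896 ≈ 31.5

32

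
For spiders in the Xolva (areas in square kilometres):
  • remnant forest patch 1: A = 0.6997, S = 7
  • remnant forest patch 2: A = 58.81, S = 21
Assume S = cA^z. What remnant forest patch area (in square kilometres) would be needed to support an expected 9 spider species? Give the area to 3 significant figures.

z = ln(21/7) / ln(58.81/0.6997) = 1.0986 / 4.4314 = 0.2479
c = 7 / 0.6997^0.2479 = 7 / 0.9153 = 7.648
A = (9/7.648)^(1/0.2479) ⇒ ln A = ln(1.177)/0.2479 = 0.6566
A = e^0.6566 ≈ 1.928 square kilometres

1.93 square kilometres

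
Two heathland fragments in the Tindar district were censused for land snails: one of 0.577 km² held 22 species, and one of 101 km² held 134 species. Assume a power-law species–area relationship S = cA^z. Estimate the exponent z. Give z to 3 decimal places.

Taking logs: ln S = ln c + z ln A, so z = (ln S₂ − ln S₁)/(ln A₂ − ln A₁).
z = ln(134/22) / ln(101/0.577) = ln(6.091) / ln(175) = 1.8068 / 5.1650 = 0.3498

0.350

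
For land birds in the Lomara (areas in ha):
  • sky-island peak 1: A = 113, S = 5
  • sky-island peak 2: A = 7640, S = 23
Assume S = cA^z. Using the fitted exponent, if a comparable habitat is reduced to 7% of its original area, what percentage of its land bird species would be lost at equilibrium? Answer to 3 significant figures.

61.8%

z = ln(23/5) / ln(7640/113) = 1.5261 / 4.2138 = 0.3622
S_new/S_old = (A_new/A_old)^z = 0.07^0.3622 = exp(0.3622 × -2.6593) = 0.3817
Fraction lost = 1 − 0.3817 = 0.6183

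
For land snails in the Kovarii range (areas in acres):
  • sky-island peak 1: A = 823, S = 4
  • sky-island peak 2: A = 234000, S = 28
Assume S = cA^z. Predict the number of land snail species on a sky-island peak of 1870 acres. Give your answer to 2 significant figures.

5.3

z = ln(28/4) / ln(234000/823) = 1.9459 / 5.6501 = 0.3444
c = 4 / 823^0.3444 = 4 / 10.09 = 0.3963
S₃ = 0.3963 × 1870^0.3444 = 0.3963 × 13.39 ≈ 5.307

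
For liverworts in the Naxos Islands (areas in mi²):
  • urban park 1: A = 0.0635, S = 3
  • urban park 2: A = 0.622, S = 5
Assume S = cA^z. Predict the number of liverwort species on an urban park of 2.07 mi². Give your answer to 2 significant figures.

z = ln(5/3) / ln(0.622/0.0635) = 0.5108 / 2.2819 = 0.2239
c = 3 / 0.0635^0.2239 = 3 / 0.5395 = 5.561
S₃ = 5.561 × 2.07^0.2239 = 5.561 × 1.177 ≈ 6.544

6.5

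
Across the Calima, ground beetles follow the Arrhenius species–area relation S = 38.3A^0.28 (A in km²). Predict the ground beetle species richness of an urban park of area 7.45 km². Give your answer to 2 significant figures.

67

S = 38.3 × 7.45^0.28
ln S = ln 38.3 + 0.28 × ln 7.45 = 3.6454 + 0.28 × 2.0082 = 4.2077
S = e^4.2077 ≈ 67.21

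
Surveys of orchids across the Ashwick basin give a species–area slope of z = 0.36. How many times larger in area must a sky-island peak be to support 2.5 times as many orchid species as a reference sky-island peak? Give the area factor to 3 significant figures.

12.7

(A₂/A₁)^0.36 = 2.5, so A₂/A₁ = 2.5^(1/0.36) = 2.5^2.778
ln(A₂/A₁) = ln 2.5 / 0.36 = 0.9163 / 0.36 = 2.5453
A₂/A₁ = e^2.5453 ≈ 12.75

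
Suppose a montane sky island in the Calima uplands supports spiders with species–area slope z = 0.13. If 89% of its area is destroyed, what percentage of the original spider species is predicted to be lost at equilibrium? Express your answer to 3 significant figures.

S_new/S_old = (A_new/A_old)^z = 0.11^0.13
= exp(0.13 × ln 0.11) = exp(0.13 × -2.2073) = exp(-0.2869) ≈ 0.7506
Fraction lost = 1 − 0.7506 = 0.2494

24.9%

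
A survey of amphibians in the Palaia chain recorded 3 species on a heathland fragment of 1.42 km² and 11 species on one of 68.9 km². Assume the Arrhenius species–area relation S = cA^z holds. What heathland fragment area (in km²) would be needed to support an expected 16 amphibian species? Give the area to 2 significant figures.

z = ln(11/3) / ln(68.9/1.42) = 1.2993 / 3.8820 = 0.3347
c = 3 / 1.42^0.3347 = 3 / 1.125 = 2.668
A = (16/2.668)^(1/0.3347) ⇒ ln A = ln(5.997)/0.3347 = 5.3522
A = e^5.3522 ≈ 211.1 km²

210 km²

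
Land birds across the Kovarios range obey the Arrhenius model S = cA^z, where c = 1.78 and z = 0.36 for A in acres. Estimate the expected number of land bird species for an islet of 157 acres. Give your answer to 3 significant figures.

11.0

S = 1.78 × 157^0.36 = 1.78 × 6.173 ≈ 10.99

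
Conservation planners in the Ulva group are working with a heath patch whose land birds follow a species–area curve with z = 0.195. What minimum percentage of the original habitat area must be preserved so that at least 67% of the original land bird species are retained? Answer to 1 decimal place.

12.8%

Need (A_new/A_old)^0.195 = 0.67, so A_new/A_old = 0.67^(1/0.195) = 0.67^5.128
ln(A_new/A_old) = ln 0.67 / 0.195 = -0.4005 / 0.195 = -2.0537
A_new/A_old = e^-2.0537 ≈ 0.1283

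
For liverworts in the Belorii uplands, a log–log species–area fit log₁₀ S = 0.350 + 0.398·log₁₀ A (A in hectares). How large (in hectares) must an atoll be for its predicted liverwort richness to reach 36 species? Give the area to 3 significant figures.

36 = 2.239 × A^0.398  ⇒  A^0.398 = 36/2.239 = 16.08
ln A = ln(16.08) / 0.398 = 2.7776 / 0.398 = 6.9789
A = e^6.9789 ≈ 1074 hectares

1070 hectares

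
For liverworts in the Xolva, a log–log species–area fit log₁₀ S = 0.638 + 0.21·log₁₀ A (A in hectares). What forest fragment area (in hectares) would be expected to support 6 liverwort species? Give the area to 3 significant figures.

6 = 4.345 × A^0.21  ⇒  A^0.21 = 6/4.345 = 1.381
ln A = ln(1.381) / 0.21 = 0.3227 / 0.21 = 1.5367
A = e^1.5367 ≈ 4.649 hectares

4.65 hectares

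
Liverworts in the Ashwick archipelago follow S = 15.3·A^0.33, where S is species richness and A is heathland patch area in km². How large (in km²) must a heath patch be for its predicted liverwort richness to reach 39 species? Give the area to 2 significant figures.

17 km²

39 = 15.3 × A^0.33  ⇒  A^0.33 = 39/15.3 = 2.549
ln A = ln(2.549) / 0.33 = 0.9357 / 0.33 = 2.8355
A = e^2.8355 ≈ 17.04 km²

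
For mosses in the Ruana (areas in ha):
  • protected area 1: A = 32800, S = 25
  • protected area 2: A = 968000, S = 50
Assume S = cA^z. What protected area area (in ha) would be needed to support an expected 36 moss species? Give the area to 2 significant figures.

190000 ha

z = ln(50/25) / ln(968000/32800) = 0.6931 / 3.3848 = 0.2048
c = 25 / 32800^0.2048 = 25 / 8.409 = 2.973
A = (36/2.973)^(1/0.2048) ⇒ ln A = ln(12.11)/0.2048 = 12.1788
A = e^12.1788 ≈ 194624 ha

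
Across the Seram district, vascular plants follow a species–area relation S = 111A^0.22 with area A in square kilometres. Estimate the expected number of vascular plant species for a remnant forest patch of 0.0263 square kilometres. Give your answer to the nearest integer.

S = 111 × 0.0263^0.22
ln S = ln 111 + 0.22 × ln 0.0263 = 4.7095 + 0.22 × -3.6382 = 3.9091
S = e^3.9091 ≈ 49.86

50 species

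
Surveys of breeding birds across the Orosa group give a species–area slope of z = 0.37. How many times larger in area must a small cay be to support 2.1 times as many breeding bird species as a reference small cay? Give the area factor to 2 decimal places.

7.43

(A₂/A₁)^0.37 = 2.1, so A₂/A₁ = 2.1^(1/0.37) = 2.1^2.703
ln(A₂/A₁) = ln 2.1 / 0.37 = 0.7419 / 0.37 = 2.0052
A₂/A₁ = e^2.0052 ≈ 7.428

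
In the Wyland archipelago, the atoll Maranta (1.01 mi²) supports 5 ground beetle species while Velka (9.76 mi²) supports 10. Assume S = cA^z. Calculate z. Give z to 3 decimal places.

0.306

Taking logs: ln S = ln c + z ln A, so z = (ln S₂ − ln S₁)/(ln A₂ − ln A₁).
z = ln(10/5) / ln(9.76/1.01) = ln(2) / ln(9.663) = 0.6931 / 2.2683 = 0.3056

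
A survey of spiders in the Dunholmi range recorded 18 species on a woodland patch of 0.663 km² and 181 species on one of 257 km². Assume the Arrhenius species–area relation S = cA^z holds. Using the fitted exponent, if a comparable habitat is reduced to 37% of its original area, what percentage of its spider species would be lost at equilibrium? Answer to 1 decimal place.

32.0%

z = ln(181/18) / ln(257/0.663) = 2.3081 / 5.9601 = 0.3873
S_new/S_old = (A_new/A_old)^z = 0.37^0.3873 = exp(0.3873 × -0.9943) = 0.6804
Fraction lost = 1 − 0.6804 = 0.3196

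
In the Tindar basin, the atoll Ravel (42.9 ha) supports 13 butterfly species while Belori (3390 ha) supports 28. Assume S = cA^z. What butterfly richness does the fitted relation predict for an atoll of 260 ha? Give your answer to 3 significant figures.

z = ln(28/13) / ln(3390/42.9) = 0.7673 / 4.3697 = 0.1756
c = 13 / 42.9^0.1756 = 13 / 1.935 = 6.719
S₃ = 6.719 × 260^0.1756 = 6.719 × 2.655 ≈ 17.84

17.8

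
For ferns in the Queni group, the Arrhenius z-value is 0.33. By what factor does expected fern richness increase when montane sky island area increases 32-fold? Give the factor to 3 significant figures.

3.14

S₂/S₁ = (A₂/A₁)^z = 32^0.33
ln(S₂/S₁) = 0.33 × ln 32 = 0.33 × 3.4657 = 1.1437
S₂/S₁ = e^1.1437 ≈ 3.138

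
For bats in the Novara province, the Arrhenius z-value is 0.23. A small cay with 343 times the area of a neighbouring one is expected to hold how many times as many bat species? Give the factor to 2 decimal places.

3.83

S₂/S₁ = (A₂/A₁)^z = 343^0.23
ln(S₂/S₁) = 0.23 × ln 343 = 0.23 × 5.8377 = 1.3427
S₂/S₁ = e^1.3427 ≈ 3.829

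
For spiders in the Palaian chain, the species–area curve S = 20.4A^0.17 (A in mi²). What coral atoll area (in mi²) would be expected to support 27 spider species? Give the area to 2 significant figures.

5.2 mi²

27 = 20.4 × A^0.17  ⇒  A^0.17 = 27/20.4 = 1.324
ln A = ln(1.324) / 0.17 = 0.2803 / 0.17 = 1.6488
A = e^1.6488 ≈ 5.201 mi²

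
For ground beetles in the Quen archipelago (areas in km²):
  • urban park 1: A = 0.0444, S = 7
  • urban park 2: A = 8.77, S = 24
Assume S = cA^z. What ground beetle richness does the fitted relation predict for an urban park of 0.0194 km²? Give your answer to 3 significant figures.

z = ln(24/7) / ln(8.77/0.0444) = 1.2321 / 5.2859 = 0.2331
c = 7 / 0.0444^0.2331 = 7 / 0.4838 = 14.47
S₃ = 14.47 × 0.0194^0.2331 = 14.47 × 0.3989 ≈ 5.771

5.77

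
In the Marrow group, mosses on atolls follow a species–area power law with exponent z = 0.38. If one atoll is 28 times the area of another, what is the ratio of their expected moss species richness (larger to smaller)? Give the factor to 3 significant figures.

3.55

S₂/S₁ = (A₂/A₁)^z = 28^0.38
ln(S₂/S₁) = 0.38 × ln 28 = 0.38 × 3.3322 = 1.2662
S₂/S₁ = e^1.2662 ≈ 3.547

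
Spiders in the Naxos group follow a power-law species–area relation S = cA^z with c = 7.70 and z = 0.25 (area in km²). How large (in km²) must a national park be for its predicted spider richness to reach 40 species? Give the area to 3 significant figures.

40 = 7.7 × A^0.25  ⇒  A^0.25 = 40/7.7 = 5.195
ln A = ln(5.195) / 0.25 = 1.6477 / 0.25 = 6.5906
A = e^6.5906 ≈ 728.2 km²

728 km²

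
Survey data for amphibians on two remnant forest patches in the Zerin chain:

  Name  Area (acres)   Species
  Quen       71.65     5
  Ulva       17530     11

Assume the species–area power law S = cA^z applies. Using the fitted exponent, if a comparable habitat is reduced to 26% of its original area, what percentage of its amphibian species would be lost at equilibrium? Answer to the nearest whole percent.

18%

z = ln(11/5) / ln(17530/71.65) = 0.7885 / 5.4999 = 0.1434
S_new/S_old = (A_new/A_old)^z = 0.26^0.1434 = exp(0.1434 × -1.3471) = 0.8244
Fraction lost = 1 − 0.8244 = 0.1756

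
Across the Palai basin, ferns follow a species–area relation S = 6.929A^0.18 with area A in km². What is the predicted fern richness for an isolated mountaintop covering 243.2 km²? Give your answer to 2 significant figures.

19

S = 6.929 × 243.2^0.18
ln S = ln 6.929 + 0.18 × ln 243.2 = 1.9357 + 0.18 × 5.4939 = 2.9246
S = e^2.9246 ≈ 18.63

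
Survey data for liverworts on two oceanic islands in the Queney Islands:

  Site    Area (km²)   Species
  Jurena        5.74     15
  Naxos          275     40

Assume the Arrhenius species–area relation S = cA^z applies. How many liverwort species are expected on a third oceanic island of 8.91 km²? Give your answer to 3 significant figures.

z = ln(40/15) / ln(275/5.74) = 0.9808 / 3.8693 = 0.2535
c = 15 / 5.74^0.2535 = 15 / 1.557 = 9.632
S₃ = 9.632 × 8.91^0.2535 = 9.632 × 1.741 ≈ 16.77

16.8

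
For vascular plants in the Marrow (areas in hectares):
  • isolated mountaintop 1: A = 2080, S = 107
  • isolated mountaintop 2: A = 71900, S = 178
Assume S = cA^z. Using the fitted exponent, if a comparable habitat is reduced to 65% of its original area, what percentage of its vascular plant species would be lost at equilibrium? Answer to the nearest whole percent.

6%

z = ln(178/107) / ln(71900/2080) = 0.5090 / 3.5429 = 0.1437
S_new/S_old = (A_new/A_old)^z = 0.65^0.1437 = exp(0.1437 × -0.4308) = 0.94
Fraction lost = 1 − 0.94 = 0.06001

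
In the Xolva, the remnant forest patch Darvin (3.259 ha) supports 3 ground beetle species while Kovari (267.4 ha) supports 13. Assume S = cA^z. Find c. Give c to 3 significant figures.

z = ln(S₂/S₁) / ln(A₂/A₁) = ln(13/3) / ln(267.4/3.259) = 1.4663 / 4.4073 = 0.3327
c = S₁ / A₁^z = 3 / 3.259^0.3327 = 3 / 1.482 = 2.025

2.02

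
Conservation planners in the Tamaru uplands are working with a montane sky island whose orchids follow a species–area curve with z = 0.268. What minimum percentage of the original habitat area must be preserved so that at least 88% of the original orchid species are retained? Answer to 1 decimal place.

62.1%

Need (A_new/A_old)^0.268 = 0.88, so A_new/A_old = 0.88^(1/0.268) = 0.88^3.731
ln(A_new/A_old) = ln 0.88 / 0.268 = -0.1278 / 0.268 = -0.4770
A_new/A_old = e^-0.4770 ≈ 0.6206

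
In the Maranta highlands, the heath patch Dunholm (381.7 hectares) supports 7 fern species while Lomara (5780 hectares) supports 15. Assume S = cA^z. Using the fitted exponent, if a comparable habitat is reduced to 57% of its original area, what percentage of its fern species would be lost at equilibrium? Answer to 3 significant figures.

14.6%

z = ln(15/7) / ln(5780/381.7) = 0.7621 / 2.7175 = 0.2805
S_new/S_old = (A_new/A_old)^z = 0.57^0.2805 = exp(0.2805 × -0.5621) = 0.8542
Fraction lost = 1 − 0.8542 = 0.1458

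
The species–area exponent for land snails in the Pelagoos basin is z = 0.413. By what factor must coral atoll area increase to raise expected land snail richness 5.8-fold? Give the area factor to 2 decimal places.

(A₂/A₁)^0.413 = 5.8, so A₂/A₁ = 5.8^(1/0.413) = 5.8^2.421
ln(A₂/A₁) = ln 5.8 / 0.413 = 1.7579 / 0.413 = 4.2563
A₂/A₁ = e^4.2563 ≈ 70.55

70.55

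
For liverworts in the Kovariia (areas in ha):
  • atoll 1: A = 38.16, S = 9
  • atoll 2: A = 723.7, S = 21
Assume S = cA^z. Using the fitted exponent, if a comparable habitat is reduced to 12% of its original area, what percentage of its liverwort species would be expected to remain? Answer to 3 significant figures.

54.3%

z = ln(21/9) / ln(723.7/38.16) = 0.8473 / 2.9426 = 0.2879
S_new/S_old = (A_new/A_old)^z = 0.12^0.2879 = exp(0.2879 × -2.1203) = 0.5431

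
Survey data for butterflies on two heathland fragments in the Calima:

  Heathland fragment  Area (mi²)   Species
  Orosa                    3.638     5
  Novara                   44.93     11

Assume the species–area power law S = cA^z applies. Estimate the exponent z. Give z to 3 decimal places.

Taking logs: ln S = ln c + z ln A, so z = (ln S₂ − ln S₁)/(ln A₂ − ln A₁).
z = ln(11/5) / ln(44.93/3.638) = ln(2.2) / ln(12.35) = 0.7885 / 2.5137 = 0.3137

0.314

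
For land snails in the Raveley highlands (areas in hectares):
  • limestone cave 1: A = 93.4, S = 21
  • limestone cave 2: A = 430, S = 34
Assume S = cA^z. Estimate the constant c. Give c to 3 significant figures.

z = ln(S₂/S₁) / ln(A₂/A₁) = ln(34/21) / ln(430/93.4) = 0.4818 / 1.5269 = 0.3156
c = S₁ / A₁^z = 21 / 93.4^0.3156 = 21 / 4.186 = 5.017

5.02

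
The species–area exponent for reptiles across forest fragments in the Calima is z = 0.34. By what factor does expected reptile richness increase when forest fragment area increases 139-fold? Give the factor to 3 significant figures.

S₂/S₁ = (A₂/A₁)^z = 139^0.34
ln(S₂/S₁) = 0.34 × ln 139 = 0.34 × 4.9345 = 1.6777
S₂/S₁ = e^1.6777 ≈ 5.353

5.35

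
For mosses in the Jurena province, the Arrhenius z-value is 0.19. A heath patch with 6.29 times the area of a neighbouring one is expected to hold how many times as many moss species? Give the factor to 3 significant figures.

1.42

S₂/S₁ = (A₂/A₁)^z = 6.29^0.19
ln(S₂/S₁) = 0.19 × ln 6.29 = 0.19 × 1.8390 = 0.3494
S₂/S₁ = e^0.3494 ≈ 1.418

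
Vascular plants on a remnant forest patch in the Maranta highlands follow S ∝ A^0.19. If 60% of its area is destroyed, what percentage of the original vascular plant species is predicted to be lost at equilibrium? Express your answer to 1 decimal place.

16.0%

S_new/S_old = (A_new/A_old)^z = 0.4^0.19
= exp(0.19 × ln 0.4) = exp(0.19 × -0.9163) = exp(-0.1741) ≈ 0.8402
Fraction lost = 1 − 0.8402 = 0.1598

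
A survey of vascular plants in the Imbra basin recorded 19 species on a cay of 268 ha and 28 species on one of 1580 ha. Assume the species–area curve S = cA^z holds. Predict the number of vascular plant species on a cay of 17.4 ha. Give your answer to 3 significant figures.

10.5

z = ln(28/19) / ln(1580/268) = 0.3878 / 1.7742 = 0.2186
c = 19 / 268^0.2186 = 19 / 3.394 = 5.598
S₃ = 5.598 × 17.4^0.2186 = 5.598 × 1.867 ≈ 10.45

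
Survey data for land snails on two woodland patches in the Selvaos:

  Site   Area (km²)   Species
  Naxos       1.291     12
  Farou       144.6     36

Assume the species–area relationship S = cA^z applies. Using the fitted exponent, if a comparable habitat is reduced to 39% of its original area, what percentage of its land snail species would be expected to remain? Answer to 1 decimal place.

z = ln(36/12) / ln(144.6/1.291) = 1.0986 / 4.7186 = 0.2328
S_new/S_old = (A_new/A_old)^z = 0.39^0.2328 = exp(0.2328 × -0.9416) = 0.8031

80.3%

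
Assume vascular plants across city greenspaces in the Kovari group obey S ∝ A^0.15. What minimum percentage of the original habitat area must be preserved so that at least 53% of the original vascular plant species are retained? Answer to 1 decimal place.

Need (A_new/A_old)^0.15 = 0.53, so A_new/A_old = 0.53^(1/0.15) = 0.53^6.667
ln(A_new/A_old) = ln 0.53 / 0.15 = -0.6349 / 0.15 = -4.2325
A_new/A_old = e^-4.2325 ≈ 0.01452

1.5%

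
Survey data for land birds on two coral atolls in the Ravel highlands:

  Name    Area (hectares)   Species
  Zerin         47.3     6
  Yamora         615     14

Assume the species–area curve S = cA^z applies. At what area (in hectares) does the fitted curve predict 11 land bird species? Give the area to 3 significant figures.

296 hectares

z = ln(14/6) / ln(615/47.3) = 0.8473 / 2.5651 = 0.3303
c = 6 / 47.3^0.3303 = 6 / 3.575 = 1.678
A = (11/1.678)^(1/0.3303) ⇒ ln A = ln(6.554)/0.3303 = 5.6915
A = e^5.6915 ≈ 296.3 hectares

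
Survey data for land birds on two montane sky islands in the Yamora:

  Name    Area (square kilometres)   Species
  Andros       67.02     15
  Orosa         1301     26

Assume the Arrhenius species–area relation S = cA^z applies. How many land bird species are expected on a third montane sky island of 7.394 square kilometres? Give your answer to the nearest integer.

10

z = ln(26/15) / ln(1301/67.02) = 0.5500 / 2.9659 = 0.1855
c = 15 / 67.02^0.1855 = 15 / 2.181 = 6.877
S₃ = 6.877 × 7.394^0.1855 = 6.877 × 1.449 ≈ 9.967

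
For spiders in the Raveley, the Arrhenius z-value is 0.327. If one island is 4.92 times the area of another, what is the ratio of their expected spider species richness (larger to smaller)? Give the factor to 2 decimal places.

1.68

S₂/S₁ = (A₂/A₁)^z = 4.92^0.327
ln(S₂/S₁) = 0.327 × ln 4.92 = 0.327 × 1.5933 = 0.5210
S₂/S₁ = e^0.5210 ≈ 1.684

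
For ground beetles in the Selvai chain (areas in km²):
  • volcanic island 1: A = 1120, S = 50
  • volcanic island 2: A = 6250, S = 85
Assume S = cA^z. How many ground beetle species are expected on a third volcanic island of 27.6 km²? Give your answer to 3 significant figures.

15.9

z = ln(85/50) / ln(6250/1120) = 0.5306 / 1.7193 = 0.3086
c = 50 / 1120^0.3086 = 50 / 8.732 = 5.726
S₃ = 5.726 × 27.6^0.3086 = 5.726 × 2.784 ≈ 15.94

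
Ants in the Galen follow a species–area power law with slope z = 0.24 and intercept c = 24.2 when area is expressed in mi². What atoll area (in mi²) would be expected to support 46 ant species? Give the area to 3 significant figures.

46 = 24.2 × A^0.24  ⇒  A^0.24 = 46/24.2 = 1.901
ln A = ln(1.901) / 0.24 = 0.6423 / 0.24 = 2.6762
A = e^2.6762 ≈ 14.53 mi²

14.5 mi²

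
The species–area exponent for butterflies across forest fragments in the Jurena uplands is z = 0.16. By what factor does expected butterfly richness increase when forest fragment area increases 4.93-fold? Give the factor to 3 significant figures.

1.29

S₂/S₁ = (A₂/A₁)^z = 4.93^0.16
ln(S₂/S₁) = 0.16 × ln 4.93 = 0.16 × 1.5953 = 0.2553
S₂/S₁ = e^0.2553 ≈ 1.291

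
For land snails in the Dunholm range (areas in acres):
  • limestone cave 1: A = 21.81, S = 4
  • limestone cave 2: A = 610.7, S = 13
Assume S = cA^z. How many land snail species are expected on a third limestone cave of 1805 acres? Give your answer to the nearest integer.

z = ln(13/4) / ln(610.7/21.81) = 1.1787 / 3.3322 = 0.3537
c = 4 / 21.81^0.3537 = 4 / 2.975 = 1.344
S₃ = 1.344 × 1805^0.3537 = 1.344 × 14.19 ≈ 19.07

19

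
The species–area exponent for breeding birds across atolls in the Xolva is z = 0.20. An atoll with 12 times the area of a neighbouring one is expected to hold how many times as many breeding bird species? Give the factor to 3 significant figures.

S₂/S₁ = (A₂/A₁)^z = 12^0.2
ln(S₂/S₁) = 0.2 × ln 12 = 0.2 × 2.4849 = 0.4970
S₂/S₁ = e^0.4970 ≈ 1.644

1.64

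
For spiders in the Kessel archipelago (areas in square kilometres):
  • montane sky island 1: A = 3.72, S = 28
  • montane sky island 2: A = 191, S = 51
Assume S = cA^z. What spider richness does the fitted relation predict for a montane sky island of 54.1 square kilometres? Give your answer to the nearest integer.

42

z = ln(51/28) / ln(191/3.72) = 0.5996 / 3.9385 = 0.1522
c = 28 / 3.72^0.1522 = 28 / 1.221 = 22.92
S₃ = 22.92 × 54.1^0.1522 = 22.92 × 1.836 ≈ 42.09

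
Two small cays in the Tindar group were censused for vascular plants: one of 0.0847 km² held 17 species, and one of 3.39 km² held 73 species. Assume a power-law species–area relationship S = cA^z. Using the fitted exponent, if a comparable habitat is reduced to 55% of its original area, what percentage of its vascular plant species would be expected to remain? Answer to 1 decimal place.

79.0%

z = ln(73/17) / ln(3.39/0.0847) = 1.4572 / 3.6895 = 0.3950
S_new/S_old = (A_new/A_old)^z = 0.55^0.3950 = exp(0.3950 × -0.5978) = 0.7897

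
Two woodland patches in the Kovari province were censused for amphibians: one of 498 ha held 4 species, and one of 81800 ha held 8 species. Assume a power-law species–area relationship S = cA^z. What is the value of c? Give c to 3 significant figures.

z = ln(S₂/S₁) / ln(A₂/A₁) = ln(8/4) / ln(81800/498) = 0.6931 / 5.1014 = 0.1359
c = S₁ / A₁^z = 4 / 498^0.1359 = 4 / 2.325 = 1.72

1.72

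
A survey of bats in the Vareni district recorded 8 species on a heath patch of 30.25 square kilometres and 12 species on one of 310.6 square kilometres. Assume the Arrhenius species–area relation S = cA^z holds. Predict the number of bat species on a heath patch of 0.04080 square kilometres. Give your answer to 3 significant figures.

z = ln(12/8) / ln(310.6/30.25) = 0.4055 / 2.3290 = 0.1741
c = 8 / 30.25^0.1741 = 8 / 1.81 = 4.419
S₃ = 4.419 × 0.0408^0.1741 = 4.419 × 0.573 ≈ 2.532

2.53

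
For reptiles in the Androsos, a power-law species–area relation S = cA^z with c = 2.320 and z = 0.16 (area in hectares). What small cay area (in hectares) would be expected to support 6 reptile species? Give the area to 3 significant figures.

379 hectares

6 = 2.32 × A^0.16  ⇒  A^0.16 = 6/2.32 = 2.586
ln A = ln(2.586) / 0.16 = 0.9502 / 0.16 = 5.9387
A = e^5.9387 ≈ 379.4 hectares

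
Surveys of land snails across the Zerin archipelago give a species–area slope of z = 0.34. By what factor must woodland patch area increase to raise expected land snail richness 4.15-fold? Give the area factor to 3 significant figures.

65.7

(A₂/A₁)^0.34 = 4.15, so A₂/A₁ = 4.15^(1/0.34) = 4.15^2.941
ln(A₂/A₁) = ln 4.15 / 0.34 = 1.4231 / 0.34 = 4.1856
A₂/A₁ = e^4.1856 ≈ 65.73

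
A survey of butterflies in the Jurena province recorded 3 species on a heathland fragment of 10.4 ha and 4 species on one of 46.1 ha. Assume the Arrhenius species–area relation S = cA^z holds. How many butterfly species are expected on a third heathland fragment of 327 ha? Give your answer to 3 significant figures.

z = ln(4/3) / ln(46.1/10.4) = 0.2877 / 1.4890 = 0.1932
c = 3 / 10.4^0.1932 = 3 / 1.572 = 1.908
S₃ = 1.908 × 327^0.1932 = 1.908 × 3.061 ≈ 5.84

5.84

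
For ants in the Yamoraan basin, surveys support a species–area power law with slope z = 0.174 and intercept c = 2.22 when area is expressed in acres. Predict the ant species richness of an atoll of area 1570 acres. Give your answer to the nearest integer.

S = 2.22 × 1570^0.174 = 2.22 × 3.598 ≈ 7.988

8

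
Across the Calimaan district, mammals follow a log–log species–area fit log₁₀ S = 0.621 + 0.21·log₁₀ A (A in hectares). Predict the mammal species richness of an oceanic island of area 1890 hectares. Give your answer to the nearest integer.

20 species

S = 4.178 × 1890^0.21
ln S = ln 4.178 + 0.21 × ln 1890 = 1.4299 + 0.21 × 7.5443 = 3.0142
S = e^3.0142 ≈ 20.37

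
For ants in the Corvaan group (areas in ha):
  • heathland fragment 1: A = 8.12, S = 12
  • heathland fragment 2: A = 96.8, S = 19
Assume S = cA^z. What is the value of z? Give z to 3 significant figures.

Taking logs: ln S = ln c + z ln A, so z = (ln S₂ − ln S₁)/(ln A₂ − ln A₁).
z = ln(19/12) / ln(96.8/8.12) = ln(1.583) / ln(11.92) = 0.4595 / 2.4783 = 0.1854

0.185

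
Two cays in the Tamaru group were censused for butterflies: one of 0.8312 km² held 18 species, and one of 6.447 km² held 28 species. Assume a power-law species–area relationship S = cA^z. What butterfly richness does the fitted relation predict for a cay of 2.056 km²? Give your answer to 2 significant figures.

z = ln(28/18) / ln(6.447/0.8312) = 0.4418 / 2.0485 = 0.2157
c = 18 / 0.8312^0.2157 = 18 / 0.9609 = 18.73
S₃ = 18.73 × 2.056^0.2157 = 18.73 × 1.168 ≈ 21.88

22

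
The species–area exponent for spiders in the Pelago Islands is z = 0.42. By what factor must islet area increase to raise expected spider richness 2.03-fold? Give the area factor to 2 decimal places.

5.40

(A₂/A₁)^0.42 = 2.03, so A₂/A₁ = 2.03^(1/0.42) = 2.03^2.381
ln(A₂/A₁) = ln 2.03 / 0.42 = 0.7080 / 0.42 = 1.6858
A₂/A₁ = e^1.6858 ≈ 5.397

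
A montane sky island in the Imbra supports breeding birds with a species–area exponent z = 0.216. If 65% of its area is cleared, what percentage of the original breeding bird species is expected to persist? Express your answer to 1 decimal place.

S_new/S_old = (A_new/A_old)^z = 0.35^0.216
= exp(0.216 × ln 0.35) = exp(0.216 × -1.0498) = exp(-0.2268) ≈ 0.7971

79.7%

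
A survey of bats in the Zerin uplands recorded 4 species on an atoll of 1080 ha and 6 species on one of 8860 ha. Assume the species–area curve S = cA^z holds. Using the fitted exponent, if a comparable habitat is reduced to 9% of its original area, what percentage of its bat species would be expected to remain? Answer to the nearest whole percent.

z = ln(6/4) / ln(8860/1080) = 0.4055 / 2.1046 = 0.1927
S_new/S_old = (A_new/A_old)^z = 0.09^0.1927 = exp(0.1927 × -2.4079) = 0.6288

63%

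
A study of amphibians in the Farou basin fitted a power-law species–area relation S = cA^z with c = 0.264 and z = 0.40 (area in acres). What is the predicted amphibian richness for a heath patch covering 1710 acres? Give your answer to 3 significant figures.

5.19

S = 0.264 × 1710^0.4
ln S = ln 0.264 + 0.4 × ln 1710 = -1.3318 + 0.4 × 7.4442 = 1.6459
S = e^1.6459 ≈ 5.186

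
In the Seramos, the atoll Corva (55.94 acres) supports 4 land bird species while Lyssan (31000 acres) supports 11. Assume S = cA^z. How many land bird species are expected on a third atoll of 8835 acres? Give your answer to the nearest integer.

z = ln(11/4) / ln(31000/55.94) = 1.0116 / 6.3175 = 0.1601
c = 4 / 55.94^0.1601 = 4 / 1.905 = 2.1
S₃ = 2.1 × 8835^0.1601 = 2.1 × 4.284 ≈ 8.997

9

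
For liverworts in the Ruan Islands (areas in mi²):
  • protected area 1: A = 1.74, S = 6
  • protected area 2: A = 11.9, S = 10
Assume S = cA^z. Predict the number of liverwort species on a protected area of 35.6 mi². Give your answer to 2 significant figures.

13

z = ln(10/6) / ln(11.9/1.74) = 0.5108 / 1.9227 = 0.2657
c = 6 / 1.74^0.2657 = 6 / 1.159 = 5.179
S₃ = 5.179 × 35.6^0.2657 = 5.179 × 2.583 ≈ 13.38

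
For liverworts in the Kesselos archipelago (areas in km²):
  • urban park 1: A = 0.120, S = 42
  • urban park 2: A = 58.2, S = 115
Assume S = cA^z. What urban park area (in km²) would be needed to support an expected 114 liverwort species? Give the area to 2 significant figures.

z = ln(115/42) / ln(58.2/0.12) = 1.0073 / 6.1841 = 0.1629
c = 42 / 0.12^0.1629 = 42 / 0.708 = 59.32
A = (114/59.32)^(1/0.1629) ⇒ ln A = ln(1.922)/0.1629 = 4.0103
A = e^4.0103 ≈ 55.16 km²

55 km²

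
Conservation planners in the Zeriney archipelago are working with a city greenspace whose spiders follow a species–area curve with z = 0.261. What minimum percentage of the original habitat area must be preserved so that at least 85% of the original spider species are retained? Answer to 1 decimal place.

Need (A_new/A_old)^0.261 = 0.85, so A_new/A_old = 0.85^(1/0.261) = 0.85^3.831
ln(A_new/A_old) = ln 0.85 / 0.261 = -0.1625 / 0.261 = -0.6227
A_new/A_old = e^-0.6227 ≈ 0.5365

53.7%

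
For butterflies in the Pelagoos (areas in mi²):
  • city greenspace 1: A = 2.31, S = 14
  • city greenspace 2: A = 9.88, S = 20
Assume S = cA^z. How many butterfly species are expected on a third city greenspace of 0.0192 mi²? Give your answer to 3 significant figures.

z = ln(20/14) / ln(9.88/2.31) = 0.3567 / 1.4533 = 0.2454
c = 14 / 2.31^0.2454 = 14 / 1.228 = 11.4
S₃ = 11.4 × 0.0192^0.2454 = 11.4 × 0.379 ≈ 4.321

4.32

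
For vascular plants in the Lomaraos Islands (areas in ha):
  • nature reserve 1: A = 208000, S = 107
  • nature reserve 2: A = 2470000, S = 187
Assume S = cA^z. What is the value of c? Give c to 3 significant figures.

6.75

z = ln(S₂/S₁) / ln(A₂/A₁) = ln(187/107) / ln(2470000/208000) = 0.5583 / 2.4744 = 0.2256
c = S₁ / A₁^z = 107 / 208000^0.2256 = 107 / 15.84 = 6.753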